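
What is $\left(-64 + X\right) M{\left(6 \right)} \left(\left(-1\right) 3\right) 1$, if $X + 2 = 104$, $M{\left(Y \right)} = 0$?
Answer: $0$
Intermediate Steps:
$X = 102$ ($X = -2 + 104 = 102$)
$\left(-64 + X\right) M{\left(6 \right)} \left(\left(-1\right) 3\right) 1 = \left(-64 + 102\right) 0 \left(\left(-1\right) 3\right) 1 = 38 \cdot 0 \left(-3\right) 1 = 38 \cdot 0 \cdot 1 = 38 \cdot 0 = 0$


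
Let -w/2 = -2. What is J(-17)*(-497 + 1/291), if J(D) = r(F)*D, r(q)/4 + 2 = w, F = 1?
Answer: 19669136/291 ≈ 67592.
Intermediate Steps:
w = 4 (w = -2*(-2) = 4)
r(q) = 8 (r(q) = -8 + 4*4 = -8 + 16 = 8)
J(D) = 8*D
J(-17)*(-497 + 1/291) = (8*(-17))*(-497 + 1/291) = -136*(-497 + 1/291) = -136*(-144626/291) = 19669136/291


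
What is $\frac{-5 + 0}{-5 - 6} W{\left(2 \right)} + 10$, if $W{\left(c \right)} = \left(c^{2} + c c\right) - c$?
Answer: $\frac{140}{11} \approx 12.727$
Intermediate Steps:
$W{\left(c \right)} = - c + 2 c^{2}$ ($W{\left(c \right)} = \left(c^{2} + c^{2}\right) - c = 2 c^{2} - c = - c + 2 c^{2}$)
$\frac{-5 + 0}{-5 - 6} W{\left(2 \right)} + 10 = \frac{-5 + 0}{-5 - 6} \cdot 2 \left(-1 + 2 \cdot 2\right) + 10 = - \frac{5}{-11} \cdot 2 \left(-1 + 4\right) + 10 = \left(-5\right) \left(- \frac{1}{11}\right) 2 \cdot 3 + 10 = \frac{5}{11} \cdot 6 + 10 = \frac{30}{11} + 10 = \frac{140}{11}$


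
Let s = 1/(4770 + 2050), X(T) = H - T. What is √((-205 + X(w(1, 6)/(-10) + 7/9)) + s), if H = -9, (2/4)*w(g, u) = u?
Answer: I*√894060739/2046 ≈ 14.614*I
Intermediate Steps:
w(g, u) = 2*u
X(T) = -9 - T
s = 1/6820 ≈ 0.00014663
√((-205 + X(w(1, 6)/(-10) + 7/9)) + s) = √((-205 + (-9 - ((2*6)/(-10) + 7/9))) + 1/6820) = √((-205 + (-9 - (12*(-⅒) + 7*(⅑)))) + 1/6820) = √((-205 + (-9 - (-6/5 + 7/9))) + 1/6820) = √((-205 + (-9 - 1*(-19/45))) + 1/6820) = √((-205 + (-9 + 19/45)) + 1/6820) = √((-205 - 386/45) + 1/6820) = √(-9611/45 + 1/6820) = √(-2621879/12276) = I*√894060739/2046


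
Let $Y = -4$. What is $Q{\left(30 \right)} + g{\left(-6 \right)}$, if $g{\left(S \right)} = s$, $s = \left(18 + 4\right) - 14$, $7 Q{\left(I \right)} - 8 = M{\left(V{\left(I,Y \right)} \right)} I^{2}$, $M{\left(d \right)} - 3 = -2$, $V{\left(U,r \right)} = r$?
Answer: $\frac{964}{7} \approx 137.71$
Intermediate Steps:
$M{\left(d \right)} = 1$ ($M{\left(d \right)} = 3 - 2 = 1$)
$Q{\left(I \right)} = \frac{8}{7} + \frac{I^{2}}{7}$ ($Q{\left(I \right)} = \frac{8}{7} + \frac{1 I^{2}}{7} = \frac{8}{7} + \frac{I^{2}}{7}$)
$s = 8$ ($s = 22 - 14 = 8$)
$g{\left(S \right)} = 8$
$Q{\left(30 \right)} + g{\left(-6 \right)} = \left(\frac{8}{7} + \frac{30^{2}}{7}\right) + 8 = \left(\frac{8}{7} + \frac{1}{7} \cdot 900\right) + 8 = \left(\frac{8}{7} + \frac{900}{7}\right) + 8 = \frac{908}{7} + 8 = \frac{964}{7}$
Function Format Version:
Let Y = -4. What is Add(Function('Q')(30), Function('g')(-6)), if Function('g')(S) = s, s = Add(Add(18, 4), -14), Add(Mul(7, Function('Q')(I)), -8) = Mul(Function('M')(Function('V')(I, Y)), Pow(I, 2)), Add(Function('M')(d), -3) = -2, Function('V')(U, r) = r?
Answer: Rational(964, 7) ≈ 137.71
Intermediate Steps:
Function('M')(d) = 1 (Function('M')(d) = Add(3, -2) = 1)
Function('Q')(I) = Add(Rational(8, 7), Mul(Rational(1, 7), Pow(I, 2))) (Function('Q')(I) = Add(Rational(8, 7), Mul(Rational(1, 7), Mul(1, Pow(I, 2)))) = Add(Rational(8, 7), Mul(Rational(1, 7), Pow(I, 2))))
s = 8 (s = Add(22, -14) = 8)
Function('g')(S) = 8
Add(Function('Q')(30), Function('g')(-6)) = Add(Add(Rational(8, 7), Mul(Rational(1, 7), Pow(30, 2))), 8) = Add(Add(Rational(8, 7), Mul(Rational(1, 7), 900)), 8) = Add(Add(Rational(8, 7), Rational(900, 7)), 8) = Add(Rational(908, 7), 8) = Rational(964, 7)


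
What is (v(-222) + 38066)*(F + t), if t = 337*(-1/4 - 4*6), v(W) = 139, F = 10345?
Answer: 332039655/4 ≈ 8.3010e+7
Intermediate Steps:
t = -32689/4 (t = 337*(-1*¼ - 24) = 337*(-¼ - 24) = 337*(-97/4) = -32689/4 ≈ -8172.3)
(v(-222) + 38066)*(F + t) = (139 + 38066)*(10345 - 32689/4) = 38205*(8691/4) = 332039655/4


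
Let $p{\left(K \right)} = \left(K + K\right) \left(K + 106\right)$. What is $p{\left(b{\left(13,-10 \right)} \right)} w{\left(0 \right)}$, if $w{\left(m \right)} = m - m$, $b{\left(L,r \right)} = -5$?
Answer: $0$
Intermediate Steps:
$p{\left(K \right)} = 2 K \left(106 + K\right)$
$w{\left(m \right)} = 0$
$p{\left(b{\left(13,-10 \right)} \right)} w{\left(0 \right)} = 2 \left(-5\right) \left(106 - 5\right) 0 = 2 \left(-5\right) 101 \cdot 0 = \left(-1010\right) 0 = 0$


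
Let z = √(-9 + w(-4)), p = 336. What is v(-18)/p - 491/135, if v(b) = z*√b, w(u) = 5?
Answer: -491/135 - √2/56 ≈ -3.6623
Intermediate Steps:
z = 2*I (z = √(-9 + 5) = √(-4) = 2*I ≈ 2.0*I)
v(b) = 2*I*√b (v(b) = (2*I)*√b = 2*I*√b)
v(-18)/p - 491/135 = (2*I*√(-18))/336 - 491/135 = (2*I*(3*I*√2))*(1/336) - 491*1/135 = -6*√2*(1/336) - 491/135 = -√2/56 - 491/135 = -491/135 - √2/56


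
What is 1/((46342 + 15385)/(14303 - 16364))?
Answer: -2061/61727 ≈ -0.033389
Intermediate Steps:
1/((46342 + 15385)/(14303 - 16364)) = 1/(61727/(-2061)) = 1/(61727*(-1/2061)) = 1/(-61727/2061) = -2061/61727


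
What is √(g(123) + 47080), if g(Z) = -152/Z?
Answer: 4*√44515914/123 ≈ 216.98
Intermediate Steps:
√(g(123) + 47080) = √(-152/123 + 47080) = √(5790688/123) = 4*√44515914/123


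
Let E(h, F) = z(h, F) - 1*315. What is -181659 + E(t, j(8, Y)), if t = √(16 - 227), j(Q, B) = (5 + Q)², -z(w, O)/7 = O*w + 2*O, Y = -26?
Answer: -184340 - 1183*I*√211 ≈ -1.8434e+5 - 17184.0*I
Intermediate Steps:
z(w, O) = -14*O - 7*O*w (z(w, O) = -7*(O*w + 2*O) = -7*(2*O + O*w) = -14*O - 7*O*w)
t = I*√211 (t = √(-211) = I*√211 ≈ 14.526*I)
E(h, F) = -315 - 7*F*(2 + h) (E(h, F) = -7*F*(2 + h) - 1*315 = -7*F*(2 + h) - 315 = -315 - 7*F*(2 + h))
-181659 + E(t, j(8, Y)) = -181659 + (-315 - 7*(5 + 8)²*(2 + I*√211)) = -181659 + (-315 - 7*13²*(2 + I*√211)) = -181659 + (-315 - 7*169*(2 + I*√211)) = -181659 + (-315 + (-2366 - 1183*I*√211)) = -181659 + (-2681 - 1183*I*√211) = -184340 - 1183*I*√211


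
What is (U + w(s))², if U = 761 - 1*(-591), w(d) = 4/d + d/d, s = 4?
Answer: 1833316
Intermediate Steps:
w(d) = 1 + 4/d (w(d) = 4/d + 1 = 1 + 4/d)
U = 1352 (U = 761 + 591 = 1352)
(U + w(s))² = (1352 + (4 + 4)/4)² = (1352 + (¼)*8)² = (1352 + 2)² = 1354² = 1833316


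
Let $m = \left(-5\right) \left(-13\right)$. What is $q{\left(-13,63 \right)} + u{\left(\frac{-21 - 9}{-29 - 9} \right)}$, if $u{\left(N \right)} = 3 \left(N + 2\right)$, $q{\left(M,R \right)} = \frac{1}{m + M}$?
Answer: $\frac{8287}{988} \approx 8.3876$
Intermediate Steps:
$m = 65$
$q{\left(M,R \right)} = \frac{1}{65 + M}$
$u{\left(N \right)} = 6 + 3 N$ ($u{\left(N \right)} = 3 \left(2 + N\right) = 6 + 3 N$)
$q{\left(-13,63 \right)} + u{\left(\frac{-21 - 9}{-29 - 9} \right)} = \frac{1}{65 - 13} + \left(6 + 3 \frac{-21 - 9}{-29 - 9}\right) = \frac{1}{52} + \left(6 + 3 \left(- \frac{30}{-38}\right)\right) = \frac{1}{52} + \left(6 + 3 \left(\left(-30\right) \left(- \frac{1}{38}\right)\right)\right) = \frac{1}{52} + \left(6 + 3 \cdot \frac{15}{19}\right) = \frac{1}{52} + \left(6 + \frac{45}{19}\right) = \frac{1}{52} + \frac{159}{19} = \frac{8287}{988}$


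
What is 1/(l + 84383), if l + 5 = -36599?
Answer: 1/47779 ≈ 2.0930e-5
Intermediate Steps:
l = -36604 (l = -5 - 36599 = -36604)
1/(l + 84383) = 1/(-36604 + 84383) = 1/47779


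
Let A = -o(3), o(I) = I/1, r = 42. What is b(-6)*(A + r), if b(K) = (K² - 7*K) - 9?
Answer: 2691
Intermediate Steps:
o(I) = I (o(I) = I*1 = I)
A = -3 (A = -1*3 = -3)
b(K) = -9 + K² - 7*K
b(-6)*(A + r) = (-9 + (-6)² - 7*(-6))*(-3 + 42) = (-9 + 36 + 42)*39 = 69*39 = 2691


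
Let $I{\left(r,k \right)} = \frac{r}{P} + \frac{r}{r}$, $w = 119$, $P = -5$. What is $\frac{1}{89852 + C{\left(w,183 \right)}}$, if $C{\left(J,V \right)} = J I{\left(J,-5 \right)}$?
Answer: $\frac{5}{435694} \approx 1.1476 \cdot 10^{-5}$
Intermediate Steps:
$I{\left(r,k \right)} = 1 - \frac{r}{5}$ ($I{\left(r,k \right)} = \frac{r}{-5} + \frac{r}{r} = r \left(- \frac{1}{5}\right) + 1 = - \frac{r}{5} + 1 = 1 - \frac{r}{5}$)
$C{\left(J,V \right)} = J \left(1 - \frac{J}{5}\right)$
$\frac{1}{89852 + C{\left(w,183 \right)}} = \frac{1}{89852 + \frac{1}{5} \cdot 119 \left(5 - 119\right)} = \frac{1}{89852 + \frac{1}{5} \cdot 119 \left(-114\right)} = \frac{1}{89852 - \frac{13566}{5}} = \frac{1}{\frac{435694}{5}} = \frac{5}{435694}$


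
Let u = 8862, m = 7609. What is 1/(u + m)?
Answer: 1/16471 ≈ 6.0713e-5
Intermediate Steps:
1/(u + m) = 1/(8862 + 7609) = 1/16471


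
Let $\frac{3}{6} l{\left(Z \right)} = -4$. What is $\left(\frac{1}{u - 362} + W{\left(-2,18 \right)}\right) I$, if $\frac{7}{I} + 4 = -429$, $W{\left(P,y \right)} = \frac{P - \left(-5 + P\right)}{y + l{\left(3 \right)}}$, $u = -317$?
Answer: $- \frac{677}{84002} \approx -0.0080593$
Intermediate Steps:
$l{\left(Z \right)} = -8$ ($l{\left(Z \right)} = 2 \left(-4\right) = -8$)
$W{\left(P,y \right)} = \frac{5}{-8 + y}$ ($W{\left(P,y \right)} = \frac{P - \left(-5 + P\right)}{y - 8} = \frac{5}{-8 + y}$)
$I = - \frac{7}{433}$ ($I = \frac{7}{-4 - 429} = \frac{7}{-433} = 7 \left(- \frac{1}{433}\right) = - \frac{7}{433} \approx -0.016166$)
$\left(\frac{1}{u - 362} + W{\left(-2,18 \right)}\right) I = \left(\frac{1}{-317 - 362} + \frac{5}{-8 + 18}\right) \left(- \frac{7}{433}\right) = \left(\frac{1}{-679} + \frac{5}{10}\right) \left(- \frac{7}{433}\right) = \left(- \frac{1}{679} + 5 \cdot \frac{1}{10}\right) \left(- \frac{7}{433}\right) = \left(- \frac{1}{679} + \frac{1}{2}\right) \left(- \frac{7}{433}\right) = \frac{677}{1358} \left(- \frac{7}{433}\right) = - \frac{677}{84002}$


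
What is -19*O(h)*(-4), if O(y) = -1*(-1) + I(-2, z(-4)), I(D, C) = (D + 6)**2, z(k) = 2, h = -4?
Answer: 1292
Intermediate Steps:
I(D, C) = (6 + D)**2
O(y) = 17 (O(y) = -1*(-1) + (6 - 2)**2 = 1 + 4**2 = 1 + 16 = 17)
-19*O(h)*(-4) = -19*17*(-4) = -323*(-4) = 1292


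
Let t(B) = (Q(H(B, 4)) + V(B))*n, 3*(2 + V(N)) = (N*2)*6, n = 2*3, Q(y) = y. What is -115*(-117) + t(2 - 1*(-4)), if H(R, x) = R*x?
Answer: 13731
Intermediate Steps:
n = 6
V(N) = -2 + 4*N (V(N) = -2 + ((N*2)*6)/3 = -2 + ((2*N)*6)/3 = -2 + (12*N)/3 = -2 + 4*N)
t(B) = -12 + 48*B (t(B) = (B*4 + (-2 + 4*B))*6 = (4*B + (-2 + 4*B))*6 = (-2 + 8*B)*6 = -12 + 48*B)
-115*(-117) + t(2 - 1*(-4)) = -115*(-117) + (-12 + 48*(2 - 1*(-4))) = 13455 + (-12 + 48*(2 + 4)) = 13455 + (-12 + 48*6) = 13455 + (-12 + 288) = 13455 + 276 = 13731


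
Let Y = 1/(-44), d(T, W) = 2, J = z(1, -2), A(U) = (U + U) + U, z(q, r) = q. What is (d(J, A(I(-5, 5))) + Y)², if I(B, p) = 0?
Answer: 7569/1936 ≈ 3.9096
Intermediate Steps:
A(U) = 3*U (A(U) = 2*U + U = 3*U)
J = 1
Y = -1/44 ≈ -0.022727
(d(J, A(I(-5, 5))) + Y)² = (2 - 1/44)² = (87/44)² = 7569/1936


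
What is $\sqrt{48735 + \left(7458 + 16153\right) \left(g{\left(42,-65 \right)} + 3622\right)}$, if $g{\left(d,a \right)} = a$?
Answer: $\sqrt{84033062} \approx 9167.0$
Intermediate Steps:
$\sqrt{48735 + \left(7458 + 16153\right) \left(g{\left(42,-65 \right)} + 3622\right)} = \sqrt{48735 + \left(7458 + 16153\right) \left(-65 + 3622\right)} = \sqrt{48735 + 23611 \cdot 3557} = \sqrt{48735 + 83984327} = \sqrt{84033062}$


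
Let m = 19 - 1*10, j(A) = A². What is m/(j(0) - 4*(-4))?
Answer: 9/16 ≈ 0.56250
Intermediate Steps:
m = 9 (m = 19 - 10 = 9)
m/(j(0) - 4*(-4)) = 9/(0² - 4*(-4)) = 9/(0 + 16) = 9/16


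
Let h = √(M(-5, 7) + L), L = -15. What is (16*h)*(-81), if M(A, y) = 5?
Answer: -1296*I*√10 ≈ -4098.3*I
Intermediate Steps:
h = I*√10 (h = √(5 - 15) = √(-10) = I*√10 ≈ 3.1623*I)
(16*h)*(-81) = (16*(I*√10))*(-81) = (16*I*√10)*(-81) = -1296*I*√10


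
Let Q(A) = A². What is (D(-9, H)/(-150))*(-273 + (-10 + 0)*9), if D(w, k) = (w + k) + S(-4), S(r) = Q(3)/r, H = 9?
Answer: -1089/200 ≈ -5.4450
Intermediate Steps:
S(r) = 9/r (S(r) = 3²/r = 9/r)
D(w, k) = -9/4 + k + w (D(w, k) = (w + k) + 9/(-4) = (k + w) + 9*(-¼) = (k + w) - 9/4 = -9/4 + k + w)
(D(-9, H)/(-150))*(-273 + (-10 + 0)*9) = ((-9/4 + 9 - 9)/(-150))*(-273 + (-10 + 0)*9) = (-9/4*(-1/150))*(-273 - 10*9) = 3*(-273 - 90)/200 = (3/200)*(-363) = -1089/200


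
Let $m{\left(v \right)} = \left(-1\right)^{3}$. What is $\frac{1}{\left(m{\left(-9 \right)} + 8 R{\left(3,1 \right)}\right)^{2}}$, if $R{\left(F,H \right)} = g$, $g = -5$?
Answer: $\frac{1}{1681} \approx 0.00059488$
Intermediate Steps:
$R{\left(F,H \right)} = -5$
$m{\left(v \right)} = -1$
$\frac{1}{\left(m{\left(-9 \right)} + 8 R{\left(3,1 \right)}\right)^{2}} = \frac{1}{\left(-1 + 8 \left(-5\right)\right)^{2}} = \frac{1}{\left(-1 - 40\right)^{2}} = \frac{1}{\left(-41\right)^{2}} = \frac{1}{1681}$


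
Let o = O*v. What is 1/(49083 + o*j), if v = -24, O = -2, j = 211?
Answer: 1/59211 ≈ 1.6889e-5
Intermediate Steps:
o = 48 (o = -2*(-24) = 48)
1/(49083 + o*j) = 1/(49083 + 48*211) = 1/(49083 + 10128) = 1/59211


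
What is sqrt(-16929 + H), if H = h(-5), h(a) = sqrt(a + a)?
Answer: sqrt(-16929 + I*sqrt(10)) ≈ 0.012 + 130.11*I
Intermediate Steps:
h(a) = sqrt(2)*sqrt(a) (h(a) = sqrt(2*a) = sqrt(2)*sqrt(a))
H = I*sqrt(10) (H = sqrt(2)*sqrt(-5) = sqrt(2)*(I*sqrt(5)) = I*sqrt(10) ≈ 3.1623*I)
sqrt(-16929 + H) = sqrt(-16929 + I*sqrt(10))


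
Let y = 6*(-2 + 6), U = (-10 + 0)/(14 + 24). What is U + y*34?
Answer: 15499/19 ≈ 815.74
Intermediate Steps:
U = -5/19 (U = -10/38 = -10*1/38 = -5/19 ≈ -0.26316)
y = 24 (y = 6*4 = 24)
U + y*34 = -5/19 + 24*34 = -5/19 + 816 = 15499/19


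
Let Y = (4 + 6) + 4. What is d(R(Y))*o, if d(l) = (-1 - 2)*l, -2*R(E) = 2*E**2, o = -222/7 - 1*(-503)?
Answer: 277116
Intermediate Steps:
o = 3299/7 (o = -222*1/7 + 503 = -222/7 + 503 = 3299/7 ≈ 471.29)
Y = 14 (Y = 10 + 4 = 14)
R(E) = -E**2
d(l) = -3*l
d(R(Y))*o = -(-3)*14**2*(3299/7) = -(-3)*196*(3299/7) = -3*(-196)*(3299/7) = 588*(3299/7) = 277116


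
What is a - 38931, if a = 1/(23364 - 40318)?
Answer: -660036175/16954 ≈ -38931.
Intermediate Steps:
a = -1/16954 (a = 1/(-16954) = -1/16954 ≈ -5.8983e-5)
a - 38931 = -1/16954 - 38931 = -660036175/16954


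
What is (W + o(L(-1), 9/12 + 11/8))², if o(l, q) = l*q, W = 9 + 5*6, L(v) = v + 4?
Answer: 131769/64 ≈ 2058.9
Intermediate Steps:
L(v) = 4 + v
W = 39 (W = 9 + 30 = 39)
(W + o(L(-1), 9/12 + 11/8))² = (39 + (4 - 1)*(9/12 + 11/8))² = (39 + 3*(9*(1/12) + 11*(⅛)))² = (39 + 3*(¾ + 11/8))² = (39 + 3*(17/8))² = (39 + 51/8)² = (363/8)² = 131769/64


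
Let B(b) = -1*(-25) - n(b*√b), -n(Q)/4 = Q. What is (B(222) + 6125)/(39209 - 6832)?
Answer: 6150/32377 + 888*√222/32377 ≈ 0.59860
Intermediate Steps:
n(Q) = -4*Q
B(b) = 25 + 4*b^(3/2) (B(b) = -1*(-25) - (-4)*b*√b = 25 - (-4)*b^(3/2) = 25 + 4*b^(3/2))
(B(222) + 6125)/(39209 - 6832) = ((25 + 4*222^(3/2)) + 6125)/(39209 - 6832) = ((25 + 4*(222*√222)) + 6125)/32377 = ((25 + 888*√222) + 6125)*(1/32377) = (6150 + 888*√222)*(1/32377) = 6150/32377 + 888*√222/32377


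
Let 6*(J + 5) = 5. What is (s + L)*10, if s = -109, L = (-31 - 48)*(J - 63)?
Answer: 155915/3 ≈ 51972.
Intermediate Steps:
J = -25/6 (J = -5 + (⅙)*5 = -5 + ⅚ = -25/6 ≈ -4.1667)
L = 31837/6 (L = (-31 - 48)*(-25/6 - 63) = -79*(-403/6) = 31837/6 ≈ 5306.2)
(s + L)*10 = (-109 + 31837/6)*10 = (31183/6)*10 = 155915/3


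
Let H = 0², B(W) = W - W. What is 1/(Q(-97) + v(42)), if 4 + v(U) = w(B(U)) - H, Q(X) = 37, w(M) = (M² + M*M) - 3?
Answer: 1/30 ≈ 0.033333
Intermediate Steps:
B(W) = 0
w(M) = -3 + 2*M² (w(M) = (M² + M²) - 3 = 2*M² - 3 = -3 + 2*M²)
H = 0
v(U) = -7 (v(U) = -4 + ((-3 + 2*0²) - 1*0) = -4 + ((-3 + 2*0) + 0) = -4 + ((-3 + 0) + 0) = -4 + (-3 + 0) = -4 - 3 = -7)
1/(Q(-97) + v(42)) = 1/(37 - 7) = 1/30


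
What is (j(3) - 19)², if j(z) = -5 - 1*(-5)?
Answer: 361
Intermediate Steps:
j(z) = 0 (j(z) = -5 + 5 = 0)
(j(3) - 19)² = (0 - 19)² = (-19)² = 361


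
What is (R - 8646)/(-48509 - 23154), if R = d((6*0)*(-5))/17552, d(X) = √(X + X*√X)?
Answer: 8646/71663 ≈ 0.12065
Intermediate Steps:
d(X) = √(X + X^(3/2))
R = 0 (R = √((6*0)*(-5) + ((6*0)*(-5))^(3/2))/17552 = √(0*(-5) + (0*(-5))^(3/2))*(1/17552) = √(0 + 0^(3/2))*(1/17552) = √(0 + 0)*(1/17552) = √0*(1/17552) = 0*(1/17552) = 0)
(R - 8646)/(-48509 - 23154) = (0 - 8646)/(-48509 - 23154) = -8646/(-71663) = -8646*(-1/71663) = 8646/71663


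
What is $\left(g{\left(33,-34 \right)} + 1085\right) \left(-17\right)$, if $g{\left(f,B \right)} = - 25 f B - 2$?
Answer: $-495261$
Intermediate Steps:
$g{\left(f,B \right)} = -2 - 25 B f$ ($g{\left(f,B \right)} = - 25 B f - 2 = -2 - 25 B f$)
$\left(g{\left(33,-34 \right)} + 1085\right) \left(-17\right) = \left(\left(-2 - \left(-850\right) 33\right) + 1085\right) \left(-17\right) = \left(\left(-2 + 28050\right) + 1085\right) \left(-17\right) = \left(28048 + 1085\right) \left(-17\right) = 29133 \left(-17\right) = -495261$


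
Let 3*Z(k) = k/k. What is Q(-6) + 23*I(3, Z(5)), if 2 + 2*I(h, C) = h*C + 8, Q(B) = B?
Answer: 149/2 ≈ 74.500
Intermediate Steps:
Z(k) = ⅓ (Z(k) = (k/k)/3 = (⅓)*1 = ⅓)
I(h, C) = 3 + C*h/2 (I(h, C) = -1 + (h*C + 8)/2 = -1 + (C*h + 8)/2 = -1 + (8 + C*h)/2 = -1 + (4 + C*h/2) = 3 + C*h/2)
Q(-6) + 23*I(3, Z(5)) = -6 + 23*(3 + (½)*(⅓)*3) = -6 + 23*(3 + ½) = -6 + 23*(7/2) = -6 + 161/2 = 149/2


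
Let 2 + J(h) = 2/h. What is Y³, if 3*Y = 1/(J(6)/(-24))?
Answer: 13824/125 ≈ 110.59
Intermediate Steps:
J(h) = -2 + 2/h
Y = 24/5 (Y = 1/(3*(((-2 + 2/6)/(-24)))) = 1/(3*(((-2 + 2*(⅙))*(-1/24)))) = 1/(3*(((-2 + ⅓)*(-1/24)))) = 1/(3*((-5/3*(-1/24)))) = 1/(3*(5/72)) = (⅓)*(72/5) = 24/5 ≈ 4.8000)
Y³ = (24/5)³ = 13824/125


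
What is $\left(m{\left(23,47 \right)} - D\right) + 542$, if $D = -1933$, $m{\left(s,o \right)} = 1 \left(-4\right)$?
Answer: $2471$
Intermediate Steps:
$m{\left(s,o \right)} = -4$
$\left(m{\left(23,47 \right)} - D\right) + 542 = \left(-4 - -1933\right) + 542 = \left(-4 + 1933\right) + 542 = 1929 + 542 = 2471$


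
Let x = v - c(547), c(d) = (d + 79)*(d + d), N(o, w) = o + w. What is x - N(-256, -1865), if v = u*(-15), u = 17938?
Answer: -951793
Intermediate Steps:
v = -269070 (v = 17938*(-15) = -269070)
c(d) = 2*d*(79 + d) (c(d) = (79 + d)*(2*d) = 2*d*(79 + d))
x = -953914 (x = -269070 - 2*547*(79 + 547) = -269070 - 2*547*626 = -269070 - 1*684844 = -269070 - 684844 = -953914)
x - N(-256, -1865) = -953914 - (-256 - 1865) = -953914 - 1*(-2121) = -953914 + 2121 = -951793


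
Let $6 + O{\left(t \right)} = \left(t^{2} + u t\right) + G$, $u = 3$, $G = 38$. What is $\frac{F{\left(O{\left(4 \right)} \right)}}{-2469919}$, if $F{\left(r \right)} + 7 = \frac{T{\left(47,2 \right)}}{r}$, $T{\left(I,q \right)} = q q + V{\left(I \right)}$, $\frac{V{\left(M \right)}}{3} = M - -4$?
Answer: $\frac{263}{148195140} \approx 1.7747 \cdot 10^{-6}$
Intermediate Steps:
$V{\left(M \right)} = 12 + 3 M$ ($V{\left(M \right)} = 3 \left(M - -4\right) = 3 \left(M + 4\right) = 3 \left(4 + M\right) = 12 + 3 M$)
$O{\left(t \right)} = 32 + t^{2} + 3 t$ ($O{\left(t \right)} = -6 + \left(\left(t^{2} + 3 t\right) + 38\right) = -6 + \left(38 + t^{2} + 3 t\right) = 32 + t^{2} + 3 t$)
$T{\left(I,q \right)} = 12 + q^{2} + 3 I$ ($T{\left(I,q \right)} = q q + \left(12 + 3 I\right) = q^{2} + \left(12 + 3 I\right) = 12 + q^{2} + 3 I$)
$F{\left(r \right)} = -7 + \frac{157}{r}$ ($F{\left(r \right)} = -7 + \frac{12 + 2^{2} + 3 \cdot 47}{r} = -7 + \frac{12 + 4 + 141}{r} = -7 + \frac{157}{r}$)
$\frac{F{\left(O{\left(4 \right)} \right)}}{-2469919} = \frac{-7 + \frac{157}{32 + 4^{2} + 3 \cdot 4}}{-2469919} = \left(-7 + \frac{157}{32 + 16 + 12}\right) \left(- \frac{1}{2469919}\right) = \left(-7 + \frac{157}{60}\right) \left(- \frac{1}{2469919}\right) = \left(- \frac{263}{60}\right) \left(- \frac{1}{2469919}\right) = \frac{263}{148195140}$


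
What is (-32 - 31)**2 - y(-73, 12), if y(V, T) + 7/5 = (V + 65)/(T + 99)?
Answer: 2203612/555 ≈ 3970.5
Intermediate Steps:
y(V, T) = -7/5 + (65 + V)/(99 + T) (y(V, T) = -7/5 + (V + 65)/(T + 99) = -7/5 + (65 + V)/(99 + T))
(-32 - 31)**2 - y(-73, 12) = (-32 - 31)**2 - (-368 - 7*12 + 5*(-73))/(5*(99 + 12)) = (-63)**2 - (-368 - 84 - 365)/(5*111) = 3969 - (-817)/(5*111) = 3969 - 1*(-817/555) = 3969 + 817/555 = 2203612/555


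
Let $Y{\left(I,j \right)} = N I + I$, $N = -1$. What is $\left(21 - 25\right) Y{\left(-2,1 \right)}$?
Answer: $0$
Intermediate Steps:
$Y{\left(I,j \right)} = 0$ ($Y{\left(I,j \right)} = - I + I = 0$)
$\left(21 - 25\right) Y{\left(-2,1 \right)} = \left(21 - 25\right) 0 = \left(-4\right) 0 = 0$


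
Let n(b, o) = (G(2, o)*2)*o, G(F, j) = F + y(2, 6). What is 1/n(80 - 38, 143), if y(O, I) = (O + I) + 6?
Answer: 1/4576 ≈ 0.00021853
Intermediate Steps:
y(O, I) = 6 + I + O (y(O, I) = (I + O) + 6 = 6 + I + O)
G(F, j) = 14 + F (G(F, j) = F + (6 + 6 + 2) = F + 14 = 14 + F)
n(b, o) = 32*o (n(b, o) = ((14 + 2)*2)*o = (16*2)*o = 32*o)
1/n(80 - 38, 143) = 1/(32*143) = 1/4576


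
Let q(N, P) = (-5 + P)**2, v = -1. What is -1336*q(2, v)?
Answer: -48096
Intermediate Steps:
-1336*q(2, v) = -1336*(-5 - 1)**2 = -1336*(-6)**2 = -1336*36 = -48096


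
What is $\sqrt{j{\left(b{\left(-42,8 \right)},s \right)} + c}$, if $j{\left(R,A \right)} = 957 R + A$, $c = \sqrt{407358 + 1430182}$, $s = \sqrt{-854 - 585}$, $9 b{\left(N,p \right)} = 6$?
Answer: $\sqrt{638 + 2 \sqrt{459385} + i \sqrt{1439}} \approx 44.651 + 0.4248 i$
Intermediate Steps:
$b{\left(N,p \right)} = \frac{2}{3}$ ($b{\left(N,p \right)} = \frac{1}{9} \cdot 6 = \frac{2}{3}$)
$s = i \sqrt{1439}$ ($s = \sqrt{-1439} = i \sqrt{1439} \approx 37.934 i$)
$c = 2 \sqrt{459385}$ ($c = \sqrt{1837540} = 2 \sqrt{459385} \approx 1355.6$)
$j{\left(R,A \right)} = A + 957 R$
$\sqrt{j{\left(b{\left(-42,8 \right)},s \right)} + c} = \sqrt{\left(i \sqrt{1439} + 957 \cdot \frac{2}{3}\right) + 2 \sqrt{459385}} = \sqrt{\left(i \sqrt{1439} + 638\right) + 2 \sqrt{459385}} = \sqrt{\left(638 + i \sqrt{1439}\right) + 2 \sqrt{459385}} = \sqrt{638 + 2 \sqrt{459385} + i \sqrt{1439}}$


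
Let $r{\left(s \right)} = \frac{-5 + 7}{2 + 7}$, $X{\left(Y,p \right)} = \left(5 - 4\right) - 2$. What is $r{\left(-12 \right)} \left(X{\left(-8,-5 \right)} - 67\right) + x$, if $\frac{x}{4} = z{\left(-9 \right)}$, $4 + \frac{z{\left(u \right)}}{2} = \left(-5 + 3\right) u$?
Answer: $\frac{872}{9} \approx 96.889$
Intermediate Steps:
$X{\left(Y,p \right)} = -1$ ($X{\left(Y,p \right)} = 1 - 2 = -1$)
$r{\left(s \right)} = \frac{2}{9}$
$z{\left(u \right)} = -8 - 4 u$ ($z{\left(u \right)} = -8 + 2 \left(-5 + 3\right) u = -8 + 2 \left(- 2 u\right) = -8 - 4 u$)
$x = 112$ ($x = 4 \left(-8 - -36\right) = 4 \left(-8 + 36\right) = 4 \cdot 28 = 112$)
$r{\left(-12 \right)} \left(X{\left(-8,-5 \right)} - 67\right) + x = \frac{2 \left(-1 - 67\right)}{9} + 112 = \frac{2}{9} \left(-68\right) + 112 = - \frac{136}{9} + 112 = \frac{872}{9}$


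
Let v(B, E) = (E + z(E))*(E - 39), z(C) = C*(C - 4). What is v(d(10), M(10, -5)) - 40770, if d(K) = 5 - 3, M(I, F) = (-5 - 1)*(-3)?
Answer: -46440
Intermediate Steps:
M(I, F) = 18 (M(I, F) = -6*(-3) = 18)
z(C) = C*(-4 + C)
d(K) = 2
v(B, E) = (-39 + E)*(E + E*(-4 + E)) (v(B, E) = (E + E*(-4 + E))*(E - 39) = (E + E*(-4 + E))*(-39 + E) = (-39 + E)*(E + E*(-4 + E)))
v(d(10), M(10, -5)) - 40770 = 18*(117 + 18² - 42*18) - 40770 = 18*(117 + 324 - 756) - 40770 = 18*(-315) - 40770 = -5670 - 40770 = -46440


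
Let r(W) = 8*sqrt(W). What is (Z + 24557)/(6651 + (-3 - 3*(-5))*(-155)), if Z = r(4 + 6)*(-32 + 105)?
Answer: 24557/4791 + 584*sqrt(10)/4791 ≈ 5.5111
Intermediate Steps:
Z = 584*sqrt(10) (Z = (8*sqrt(4 + 6))*(-32 + 105) = (8*sqrt(10))*73 = 584*sqrt(10) ≈ 1846.8)
(Z + 24557)/(6651 + (-3 - 3*(-5))*(-155)) = (584*sqrt(10) + 24557)/(6651 + (-3 - 3*(-5))*(-155)) = (24557 + 584*sqrt(10))/(6651 + (-3 + 15)*(-155)) = (24557 + 584*sqrt(10))/(6651 + 12*(-155)) = (24557 + 584*sqrt(10))/(6651 - 1860) = (24557 + 584*sqrt(10))/4791 = (24557 + 584*sqrt(10))*(1/4791) = 24557/4791 + 584*sqrt(10)/4791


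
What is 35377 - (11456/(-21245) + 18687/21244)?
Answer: 15966504616009/451328780 ≈ 35377.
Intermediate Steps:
35377 - (11456/(-21245) + 18687/21244) = 35377 - (11456*(-1/21245) + 18687*(1/21244)) = 35377 - (-11456/21245 + 18687/21244) = 35377 - 1*153634051/451328780 = 35377 - 153634051/451328780 = 15966504616009/451328780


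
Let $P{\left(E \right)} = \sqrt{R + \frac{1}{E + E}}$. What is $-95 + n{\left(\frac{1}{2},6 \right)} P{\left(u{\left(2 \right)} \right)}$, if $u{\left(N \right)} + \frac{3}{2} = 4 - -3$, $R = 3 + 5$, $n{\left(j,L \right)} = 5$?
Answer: $-95 + \frac{5 \sqrt{979}}{11} \approx -80.778$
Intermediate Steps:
$R = 8$
$u{\left(N \right)} = \frac{11}{2}$ ($u{\left(N \right)} = - \frac{3}{2} + \left(4 - -3\right) = - \frac{3}{2} + \left(4 + 3\right) = - \frac{3}{2} + 7 = \frac{11}{2}$)
$P{\left(E \right)} = \sqrt{8 + \frac{1}{2 E}}$ ($P{\left(E \right)} = \sqrt{8 + \frac{1}{E + E}} = \sqrt{8 + \frac{1}{2 E}}$)
$-95 + n{\left(\frac{1}{2},6 \right)} P{\left(u{\left(2 \right)} \right)} = -95 + 5 \frac{\sqrt{32 + \frac{2}{\frac{11}{2}}}}{2} = -95 + 5 \frac{\sqrt{32 + 2 \cdot \frac{2}{11}}}{2} = -95 + 5 \frac{\sqrt{32 + \frac{4}{11}}}{2} = -95 + 5 \frac{\sqrt{\frac{356}{11}}}{2} = -95 + 5 \frac{\frac{2}{11} \sqrt{979}}{2} = -95 + 5 \frac{\sqrt{979}}{11} = -95 + \frac{5 \sqrt{979}}{11}$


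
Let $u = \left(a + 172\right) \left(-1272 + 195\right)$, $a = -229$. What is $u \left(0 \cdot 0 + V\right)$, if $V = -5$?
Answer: $-306945$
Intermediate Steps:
$u = 61389$ ($u = \left(-229 + 172\right) \left(-1272 + 195\right) = \left(-57\right) \left(-1077\right) = 61389$)
$u \left(0 \cdot 0 + V\right) = 61389 \left(0 \cdot 0 - 5\right) = 61389 \left(0 - 5\right) = 61389 \left(-5\right) = -306945$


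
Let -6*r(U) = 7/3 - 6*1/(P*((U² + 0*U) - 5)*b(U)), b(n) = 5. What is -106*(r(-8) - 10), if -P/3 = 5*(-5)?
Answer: 73093307/66375 ≈ 1101.2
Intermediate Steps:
P = 75 (P = -15*(-5) = -3*(-25) = 75)
r(U) = -7/18 + 1/(-1875 + 375*U²) (r(U) = -(7/3 - 6*1/(375*((U² + 0*U) - 5)))/6 = -(7*(⅓) - 6*1/(375*((U² + 0) - 5)))/6 = -(7/3 - 6*1/(375*(U² - 5)))/6 = -(7/3 - 6*1/(375*(-5 + U²)))/6 = -(7/3 - 6/(-1875 + 375*U²))/6 = -7/18 + 1/(-1875 + 375*U²))
-106*(r(-8) - 10) = -106*((4381 - 875*(-8)²)/(2250*(-5 + (-8)²)) - 10) = -106*((4381 - 875*64)/(2250*(-5 + 64)) - 10) = -106*((1/2250)*(4381 - 56000)/59 - 10) = -106*((1/2250)*(1/59)*(-51619) - 10) = -106*(-51619/132750 - 10) = -106*(-1379119/132750) = 73093307/66375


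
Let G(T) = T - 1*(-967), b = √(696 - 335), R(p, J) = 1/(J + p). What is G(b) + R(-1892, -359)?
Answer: 2219485/2251 ≈ 986.00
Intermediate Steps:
b = 19 (b = √361 = 19)
G(T) = 967 + T (G(T) = T + 967 = 967 + T)
G(b) + R(-1892, -359) = (967 + 19) + 1/(-359 - 1892) = 986 + 1/(-2251) = 986 - 1/2251 = 2219485/2251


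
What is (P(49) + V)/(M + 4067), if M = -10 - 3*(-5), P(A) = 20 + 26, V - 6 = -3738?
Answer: -1843/2036 ≈ -0.90521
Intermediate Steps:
V = -3732 (V = 6 - 3738 = -3732)
P(A) = 46
M = 5 (M = -10 + 15 = 5)
(P(49) + V)/(M + 4067) = (46 - 3732)/(5 + 4067) = -3686/4072 = -3686*1/4072 = -1843/2036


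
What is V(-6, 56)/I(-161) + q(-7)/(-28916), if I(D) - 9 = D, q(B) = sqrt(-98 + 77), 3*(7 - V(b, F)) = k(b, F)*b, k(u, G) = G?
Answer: -119/152 - I*sqrt(21)/28916 ≈ -0.7829 - 0.00015848*I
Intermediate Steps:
V(b, F) = 7 - F*b/3
q(B) = I*sqrt(21) (q(B) = sqrt(-21) = I*sqrt(21))
I(D) = 9 + D
V(-6, 56)/I(-161) + q(-7)/(-28916) = (7 - 1/3*56*(-6))/(9 - 161) + (I*sqrt(21))/(-28916) = (7 + 112)/(-152) + (I*sqrt(21))*(-1/28916) = 119*(-1/152) - I*sqrt(21)/28916 = -119/152 - I*sqrt(21)/28916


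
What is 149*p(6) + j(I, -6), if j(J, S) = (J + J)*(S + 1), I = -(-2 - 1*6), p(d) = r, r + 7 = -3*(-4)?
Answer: 665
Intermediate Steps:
r = 5 (r = -7 - 3*(-4) = -7 + 12 = 5)
p(d) = 5
I = 8 (I = -(-2 - 6) = -1*(-8) = 8)
j(J, S) = 2*J*(1 + S) (j(J, S) = (2*J)*(1 + S) = 2*J*(1 + S))
149*p(6) + j(I, -6) = 149*5 + 2*8*(1 - 6) = 745 + 2*8*(-5) = 745 - 80 = 665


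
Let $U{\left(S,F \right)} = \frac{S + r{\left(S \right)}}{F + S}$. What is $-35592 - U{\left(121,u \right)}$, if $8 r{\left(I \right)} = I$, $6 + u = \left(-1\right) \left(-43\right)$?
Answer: $- \frac{44989377}{1264} \approx -35593.0$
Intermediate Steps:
$u = 37$ ($u = -6 - -43 = -6 + 43 = 37$)
$r{\left(I \right)} = \frac{I}{8}$
$U{\left(S,F \right)} = \frac{9 S}{8 \left(F + S\right)}$ ($U{\left(S,F \right)} = \frac{S + \frac{S}{8}}{F + S} = \frac{\frac{9}{8} S}{F + S} = \frac{9 S}{8 \left(F + S\right)}$)
$-35592 - U{\left(121,u \right)} = -35592 - \frac{9}{8} \cdot 121 \frac{1}{37 + 121} = -35592 - \frac{9}{8} \cdot 121 \cdot \frac{1}{158} = -35592 - \frac{1089}{1264} = - \frac{44989377}{1264}$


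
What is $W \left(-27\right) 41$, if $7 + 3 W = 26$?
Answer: $-7011$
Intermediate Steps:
$W = \frac{19}{3}$ ($W = - \frac{7}{3} + \frac{1}{3} \cdot 26 = - \frac{7}{3} + \frac{26}{3} = \frac{19}{3} \approx 6.3333$)
$W \left(-27\right) 41 = \frac{19}{3} \left(-27\right) 41 = \left(-171\right) 41 = -7011$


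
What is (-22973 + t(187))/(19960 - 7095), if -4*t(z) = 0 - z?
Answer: -18341/10292 ≈ -1.7821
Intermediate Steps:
t(z) = z/4 (t(z) = -(0 - z)/4 = -(-1)*z/4 = z/4)
(-22973 + t(187))/(19960 - 7095) = (-22973 + (¼)*187)/(19960 - 7095) = (-22973 + 187/4)/12865 = -91705/4*1/12865 = -18341/10292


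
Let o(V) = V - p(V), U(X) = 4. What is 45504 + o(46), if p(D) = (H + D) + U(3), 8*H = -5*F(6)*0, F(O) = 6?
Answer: 45500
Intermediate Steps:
H = 0 (H = (-5*6*0)/8 = (-30*0)/8 = (⅛)*0 = 0)
p(D) = 4 + D (p(D) = (0 + D) + 4 = D + 4 = 4 + D)
o(V) = -4 (o(V) = V - (4 + V) = V + (-4 - V) = -4)
45504 + o(46) = 45504 - 4 = 45500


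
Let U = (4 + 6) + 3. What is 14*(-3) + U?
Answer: -29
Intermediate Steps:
U = 13 (U = 10 + 3 = 13)
14*(-3) + U = 14*(-3) + 13 = -42 + 13 = -29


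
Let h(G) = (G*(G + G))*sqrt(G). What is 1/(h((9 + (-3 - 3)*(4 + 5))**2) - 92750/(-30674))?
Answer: 2191/808602250375 ≈ 2.7096e-9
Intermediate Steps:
h(G) = 2*G**(5/2) (h(G) = (G*(2*G))*sqrt(G) = (2*G**2)*sqrt(G) = 2*G**(5/2))
1/(h((9 + (-3 - 3)*(4 + 5))**2) - 92750/(-30674)) = 1/(2*((9 + (-3 - 3)*(4 + 5))**2)**(5/2) - 92750/(-30674)) = 1/(2*((9 - 6*9)**2)**(5/2) - 92750*(-1/30674)) = 1/(2*((9 - 54)**2)**(5/2) + 6625/2191) = 1/(2*((-45)**2)**(5/2) + 6625/2191) = 1/(2*2025**(5/2) + 6625/2191) = 1/(2*184528125 + 6625/2191) = 1/(369056250 + 6625/2191) = 1/(808602250375/2191) = 2191/808602250375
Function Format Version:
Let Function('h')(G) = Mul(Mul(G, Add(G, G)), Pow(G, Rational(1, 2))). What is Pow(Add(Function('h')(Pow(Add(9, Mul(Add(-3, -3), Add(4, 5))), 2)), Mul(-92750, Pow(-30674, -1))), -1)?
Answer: Rational(2191, 808602250375) ≈ 2.7096e-9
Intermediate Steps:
Function('h')(G) = Mul(2, Pow(G, Rational(5, 2))) (Function('h')(G) = Mul(Mul(G, Mul(2, G)), Pow(G, Rational(1, 2))) = Mul(Mul(2, Pow(G, 2)), Pow(G, Rational(1, 2))) = Mul(2, Pow(G, Rational(5, 2))))
Pow(Add(Function('h')(Pow(Add(9, Mul(Add(-3, -3), Add(4, 5))), 2)), Mul(-92750, Pow(-30674, -1))), -1) = Pow(Add(Mul(2, Pow(Pow(Add(9, Mul(Add(-3, -3), Add(4, 5))), 2), Rational(5, 2))), Mul(-92750, Pow(-30674, -1))), -1) = Pow(Add(Mul(2, Pow(Pow(Add(9, Mul(-6, 9)), 2), Rational(5, 2))), Mul(-92750, Rational(-1, 30674))), -1) = Pow(Add(Mul(2, Pow(Pow(Add(9, -54), 2), Rational(5, 2))), Rational(6625, 2191)), -1) = Pow(Add(Mul(2, Pow(Pow(-45, 2), Rational(5, 2))), Rational(6625, 2191)), -1) = Pow(Add(Mul(2, Pow(2025, Rational(5, 2))), Rational(6625, 2191)), -1) = Pow(Add(Mul(2, 184528125), Rational(6625, 2191)), -1) = Pow(Add(369056250, Rational(6625, 2191)), -1) = Pow(Rational(808602250375, 2191), -1) = Rational(2191, 808602250375)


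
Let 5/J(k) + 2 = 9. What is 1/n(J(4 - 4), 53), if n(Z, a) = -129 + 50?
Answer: -1/79 ≈ -0.012658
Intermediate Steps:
J(k) = 5/7 (J(k) = 5/(-2 + 9) = 5/7)
n(Z, a) = -79
1/n(J(4 - 4), 53) = 1/(-79) = -1/79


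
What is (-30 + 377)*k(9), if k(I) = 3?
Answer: 1041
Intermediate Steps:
(-30 + 377)*k(9) = (-30 + 377)*3 = 347*3 = 1041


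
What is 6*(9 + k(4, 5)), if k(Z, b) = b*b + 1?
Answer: 210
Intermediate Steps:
k(Z, b) = 1 + b² (k(Z, b) = b² + 1 = 1 + b²)
6*(9 + k(4, 5)) = 6*(9 + (1 + 5²)) = 6*(9 + (1 + 25)) = 6*(9 + 26) = 6*35 = 210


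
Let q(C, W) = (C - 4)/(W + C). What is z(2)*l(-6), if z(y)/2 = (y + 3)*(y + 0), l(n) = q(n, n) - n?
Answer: 410/3 ≈ 136.67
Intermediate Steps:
q(C, W) = (-4 + C)/(C + W)
l(n) = -n + (-4 + n)/(2*n) (l(n) = (-4 + n)/(n + n) - n = (-4 + n)/((2*n)) - n = (1/(2*n))*(-4 + n) - n = (-4 + n)/(2*n) - n = -n + (-4 + n)/(2*n))
z(y) = 2*y*(3 + y) (z(y) = 2*((y + 3)*(y + 0)) = 2*((3 + y)*y) = 2*(y*(3 + y)) = 2*y*(3 + y))
z(2)*l(-6) = (2*2*(3 + 2))*(1/2 - 1*(-6) - 2/(-6)) = (2*2*5)*(1/2 + 6 - 2*(-1/6)) = 20*(1/2 + 6 + 1/3) = 20*(41/6) = 410/3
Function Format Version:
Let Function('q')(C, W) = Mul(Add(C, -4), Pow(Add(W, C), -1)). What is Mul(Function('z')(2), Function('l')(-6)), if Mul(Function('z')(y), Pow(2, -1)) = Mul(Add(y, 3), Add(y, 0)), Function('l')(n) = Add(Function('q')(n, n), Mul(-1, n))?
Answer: Rational(410, 3) ≈ 136.67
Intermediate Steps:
Function('q')(C, W) = Mul(Pow(Add(C, W), -1), Add(-4, C)) (Function('q')(C, W) = Mul(Add(-4, C), Pow(Add(C, W), -1)) = Mul(Pow(Add(C, W), -1), Add(-4, C)))
Function('l')(n) = Add(Mul(-1, n), Mul(Rational(1, 2), Pow(n, -1), Add(-4, n))) (Function('l')(n) = Add(Mul(Pow(Add(n, n), -1), Add(-4, n)), Mul(-1, n)) = Add(Mul(Pow(Mul(2, n), -1), Add(-4, n)), Mul(-1, n)) = Add(Mul(Mul(Rational(1, 2), Pow(n, -1)), Add(-4, n)), Mul(-1, n)) = Add(Mul(Rational(1, 2), Pow(n, -1), Add(-4, n)), Mul(-1, n)) = Add(Mul(-1, n), Mul(Rational(1, 2), Pow(n, -1), Add(-4, n))))
Function('z')(y) = Mul(2, y, Add(3, y)) (Function('z')(y) = Mul(2, Mul(Add(y, 3), Add(y, 0))) = Mul(2, Mul(Add(3, y), y)) = Mul(2, Mul(y, Add(3, y))) = Mul(2, y, Add(3, y)))
Mul(Function('z')(2), Function('l')(-6)) = Mul(Mul(2, 2, Add(3, 2)), Add(Rational(1, 2), Mul(-1, -6), Mul(-2, Pow(-6, -1)))) = Mul(Mul(2, 2, 5), Add(Rational(1, 2), 6, Mul(-2, Rational(-1, 6)))) = Mul(20, Add(Rational(1, 2), 6, Rational(1, 3))) = Mul(20, Rational(41, 6)) = Rational(410, 3)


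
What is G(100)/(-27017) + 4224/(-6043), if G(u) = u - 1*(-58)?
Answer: -115074602/163263731 ≈ -0.70484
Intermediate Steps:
G(u) = 58 + u (G(u) = u + 58 = 58 + u)
G(100)/(-27017) + 4224/(-6043) = (58 + 100)/(-27017) + 4224/(-6043) = 158*(-1/27017) + 4224*(-1/6043) = -158/27017 - 4224/6043 = -115074602/163263731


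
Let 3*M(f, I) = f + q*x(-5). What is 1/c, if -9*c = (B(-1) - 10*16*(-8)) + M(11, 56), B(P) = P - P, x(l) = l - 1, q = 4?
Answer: -27/3827 ≈ -0.0070551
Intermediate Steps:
x(l) = -1 + l
M(f, I) = -8 + f/3 (M(f, I) = (f + 4*(-1 - 5))/3 = (f + 4*(-6))/3 = (f - 24)/3 = (-24 + f)/3 = -8 + f/3)
B(P) = 0
c = -3827/27 (c = -((0 - 10*16*(-8)) + (-8 + (⅓)*11))/9 = -((0 - 160*(-8)) + (-8 + 11/3))/9 = -((0 + 1280) - 13/3)/9 = -(1280 - 13/3)/9 = -⅑*3827/3 = -3827/27 ≈ -141.74)
1/c = 1/(-3827/27) = -27/3827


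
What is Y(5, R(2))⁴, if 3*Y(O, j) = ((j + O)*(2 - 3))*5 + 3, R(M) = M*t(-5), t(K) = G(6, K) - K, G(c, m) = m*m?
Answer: 10750371856/81 ≈ 1.3272e+8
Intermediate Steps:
G(c, m) = m²
t(K) = K² - K
R(M) = 30*M (R(M) = M*(-5*(-1 - 5)) = M*(-5*(-6)) = M*30 = 30*M)
Y(O, j) = 1 - 5*O/3 - 5*j/3 (Y(O, j) = (((j + O)*(2 - 3))*5 + 3)/3 = (((O + j)*(-1))*5 + 3)/3 = ((-O - j)*5 + 3)/3 = ((-5*O - 5*j) + 3)/3 = (3 - 5*O - 5*j)/3 = 1 - 5*O/3 - 5*j/3)
Y(5, R(2))⁴ = (1 - 5/3*5 - 50*2)⁴ = (1 - 25/3 - 5/3*60)⁴ = (1 - 25/3 - 100)⁴ = (-322/3)⁴ = 10750371856/81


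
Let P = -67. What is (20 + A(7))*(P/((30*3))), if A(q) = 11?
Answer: -2077/90 ≈ -23.078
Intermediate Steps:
(20 + A(7))*(P/((30*3))) = (20 + 11)*(-67/(30*3)) = 31*(-67/90) = -2077/90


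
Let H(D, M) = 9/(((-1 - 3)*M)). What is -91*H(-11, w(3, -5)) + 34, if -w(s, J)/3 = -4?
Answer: 817/16 ≈ 51.063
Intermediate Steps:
w(s, J) = 12 (w(s, J) = -3*(-4) = 12)
H(D, M) = -9/(4*M) (H(D, M) = 9/((-4*M)) = 9*(-1/(4*M)) = -9/(4*M))
-91*H(-11, w(3, -5)) + 34 = -(-819)/(4*12) + 34 = -91*(-3/16) + 34 = 273/16 + 34 = 817/16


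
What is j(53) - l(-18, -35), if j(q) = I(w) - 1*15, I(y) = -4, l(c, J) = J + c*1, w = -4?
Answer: 34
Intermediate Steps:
l(c, J) = J + c
j(q) = -19 (j(q) = -4 - 1*15 = -4 - 15 = -19)
j(53) - l(-18, -35) = -19 - (-35 - 18) = -19 - 1*(-53) = -19 + 53 = 34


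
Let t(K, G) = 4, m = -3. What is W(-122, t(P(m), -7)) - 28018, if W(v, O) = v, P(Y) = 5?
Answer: -28140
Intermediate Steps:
W(-122, t(P(m), -7)) - 28018 = -122 - 28018 = -28140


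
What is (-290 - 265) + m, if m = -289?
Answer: -844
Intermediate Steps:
(-290 - 265) + m = (-290 - 265) - 289 = -555 - 289 = -844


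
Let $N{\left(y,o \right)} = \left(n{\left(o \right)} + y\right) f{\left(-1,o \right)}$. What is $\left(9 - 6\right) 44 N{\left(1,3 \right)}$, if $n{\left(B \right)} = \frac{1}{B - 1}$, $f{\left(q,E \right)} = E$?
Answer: $594$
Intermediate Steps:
$n{\left(B \right)} = \frac{1}{-1 + B}$
$N{\left(y,o \right)} = o \left(y + \frac{1}{-1 + o}\right)$ ($N{\left(y,o \right)} = \left(\frac{1}{-1 + o} + y\right) o = \left(y + \frac{1}{-1 + o}\right) o = o \left(y + \frac{1}{-1 + o}\right)$)
$\left(9 - 6\right) 44 N{\left(1,3 \right)} = \left(9 - 6\right) 44 \frac{3 \left(1 + 1 \left(-1 + 3\right)\right)}{-1 + 3} = \left(9 - 6\right) 44 \frac{3 \left(1 + 1 \cdot 2\right)}{2} = 3 \cdot 44 \cdot 3 \cdot \frac{1}{2} \left(1 + 2\right) = 132 \cdot 3 \cdot \frac{1}{2} \cdot 3 = 132 \cdot \frac{9}{2} = 594$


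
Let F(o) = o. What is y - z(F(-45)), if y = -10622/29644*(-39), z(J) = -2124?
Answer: 31689057/14822 ≈ 2138.0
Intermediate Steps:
y = 207129/14822 (y = -10622*1/29644*(-39) = -5311/14822*(-39) = 207129/14822 ≈ 13.974)
y - z(F(-45)) = 207129/14822 - 1*(-2124) = 207129/14822 + 2124 = 31689057/14822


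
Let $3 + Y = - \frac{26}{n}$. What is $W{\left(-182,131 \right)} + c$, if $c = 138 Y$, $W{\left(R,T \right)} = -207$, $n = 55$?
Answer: $- \frac{37743}{55} \approx -686.24$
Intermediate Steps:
$Y = - \frac{191}{55}$ ($Y = -3 - \frac{26}{55} = - \frac{191}{55} \approx -3.4727$)
$c = - \frac{26358}{55}$ ($c = 138 \left(- \frac{191}{55}\right) = - \frac{26358}{55} \approx -479.24$)
$W{\left(-182,131 \right)} + c = -207 - \frac{26358}{55} = - \frac{37743}{55}$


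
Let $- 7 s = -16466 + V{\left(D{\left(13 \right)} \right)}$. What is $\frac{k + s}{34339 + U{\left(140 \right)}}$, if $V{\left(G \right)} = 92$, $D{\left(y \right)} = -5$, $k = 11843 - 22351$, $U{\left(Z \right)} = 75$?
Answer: $- \frac{28591}{120449} \approx -0.23737$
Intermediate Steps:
$k = -10508$ ($k = 11843 - 22351 = -10508$)
$s = \frac{16374}{7}$ ($s = - \frac{-16466 + 92}{7} = \left(- \frac{1}{7}\right) \left(-16374\right) = \frac{16374}{7} \approx 2339.1$)
$\frac{k + s}{34339 + U{\left(140 \right)}} = \frac{-10508 + \frac{16374}{7}}{34339 + 75} = - \frac{57182}{7 \cdot 34414} = \left(- \frac{57182}{7}\right) \frac{1}{34414} = - \frac{28591}{120449}$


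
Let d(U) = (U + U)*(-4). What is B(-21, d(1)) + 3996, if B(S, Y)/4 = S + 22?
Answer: 4000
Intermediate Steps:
d(U) = -8*U (d(U) = (2*U)*(-4) = -8*U)
B(S, Y) = 88 + 4*S (B(S, Y) = 4*(S + 22) = 4*(22 + S) = 88 + 4*S)
B(-21, d(1)) + 3996 = (88 + 4*(-21)) + 3996 = (88 - 84) + 3996 = 4 + 3996 = 4000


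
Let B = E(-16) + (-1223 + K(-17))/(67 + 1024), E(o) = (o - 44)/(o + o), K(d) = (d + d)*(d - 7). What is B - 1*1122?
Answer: -9779707/8728 ≈ -1120.5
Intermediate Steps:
K(d) = 2*d*(-7 + d) (K(d) = (2*d)*(-7 + d) = 2*d*(-7 + d))
E(o) = (-44 + o)/(2*o) (E(o) = (-44 + o)/((2*o)) = (-44 + o)*(1/(2*o)) = (-44 + o)/(2*o))
B = 13109/8728 (B = (½)*(-44 - 16)/(-16) + (-1223 + 2*(-17)*(-7 - 17))/(67 + 1024) = (½)*(-1/16)*(-60) + (-1223 + 2*(-17)*(-24))/1091 = 15/8 + (-1223 + 816)*(1/1091) = 15/8 - 407*1/1091 = 15/8 - 407/1091 = 13109/8728 ≈ 1.5019)
B - 1*1122 = 13109/8728 - 1*1122 = 13109/8728 - 1122 = -9779707/8728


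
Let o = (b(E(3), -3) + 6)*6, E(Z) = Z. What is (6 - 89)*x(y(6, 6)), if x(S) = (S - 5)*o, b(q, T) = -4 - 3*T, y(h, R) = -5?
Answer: 54780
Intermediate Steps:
o = 66 (o = ((-4 - 3*(-3)) + 6)*6 = ((-4 + 9) + 6)*6 = (5 + 6)*6 = 11*6 = 66)
x(S) = -330 + 66*S (x(S) = (S - 5)*66 = (-5 + S)*66 = -330 + 66*S)
(6 - 89)*x(y(6, 6)) = (6 - 89)*(-330 + 66*(-5)) = -83*(-330 - 330) = -83*(-660) = 54780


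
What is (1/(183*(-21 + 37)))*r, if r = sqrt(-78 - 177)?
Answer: I*sqrt(255)/2928 ≈ 0.0054538*I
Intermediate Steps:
r = I*sqrt(255) (r = sqrt(-255) = I*sqrt(255) ≈ 15.969*I)
(1/(183*(-21 + 37)))*r = (1/(183*(-21 + 37)))*(I*sqrt(255)) = ((1/183)/16)*(I*sqrt(255)) = ((1/183)*(1/16))*(I*sqrt(255)) = (I*sqrt(255))/2928 = I*sqrt(255)/2928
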